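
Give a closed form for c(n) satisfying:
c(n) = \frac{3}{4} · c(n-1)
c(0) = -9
Pure geometric recurrence with ratio \frac{3}{4}.
By induction c(n) = c(0) · (\frac{3}{4})^n = - 9 \left(\frac{3}{4}\right)^{n}.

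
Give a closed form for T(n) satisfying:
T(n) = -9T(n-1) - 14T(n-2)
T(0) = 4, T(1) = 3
Characteristic equation: x² + 9x + 14 = 0, which factors as (x - (-2))(x - (-7)) = 0.
Roots r₁ = -2, r₂ = -7 (distinct).
General solution: T(n) = A·(-2)^n + B·(-7)^n.
From T(0) = 4: A + B = 4.
From T(1) = 3: -2A - 7B = 3.
Solving: A = \frac{31}{5}, B = - \frac{11}{5}.
So T(n) = \frac{31 \left(-2\right)^{n}}{5} - \frac{11 \left(-7\right)^{n}}{5}.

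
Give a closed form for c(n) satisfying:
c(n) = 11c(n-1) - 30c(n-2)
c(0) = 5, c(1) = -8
Characteristic equation: x² - 11x + 30 = 0, which factors as (x - (6))(x - (5)) = 0.
Roots r₁ = 6, r₂ = 5 (distinct).
General solution: c(n) = A·(6)^n + B·(5)^n.
From c(0) = 5: A + B = 5.
From c(1) = -8: 6A + 5B = -8.
Solving: A = -33, B = 38.
So c(n) = 38 \cdot 5^{n} - 33 \cdot 6^{n}.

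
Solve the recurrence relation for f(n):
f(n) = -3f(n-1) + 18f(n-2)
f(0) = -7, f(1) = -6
Characteristic equation: x² + 3x - 18 = 0, which factors as (x - (3))(x - (-6)) = 0.
Roots r₁ = 3, r₂ = -6 (distinct).
General solution: f(n) = A·(3)^n + B·(-6)^n.
From f(0) = -7: A + B = -7.
From f(1) = -6: 3A - 6B = -6.
Solving: A = - \frac{16}{3}, B = - \frac{5}{3}.
So f(n) = - \frac{5 \left(-6\right)^{n}}{3} - \frac{16 \cdot 3^{n}}{3}.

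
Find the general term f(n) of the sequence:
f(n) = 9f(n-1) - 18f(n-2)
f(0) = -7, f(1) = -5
Characteristic equation: x² - 9x + 18 = 0, which factors as (x - (6))(x - (3)) = 0.
Roots r₁ = 6, r₂ = 3 (distinct).
General solution: f(n) = A·(6)^n + B·(3)^n.
From f(0) = -7: A + B = -7.
From f(1) = -5: 6A + 3B = -5.
Solving: A = \frac{16}{3}, B = - \frac{37}{3}.
So f(n) = - \frac{37 \cdot 3^{n}}{3} + \frac{16 \cdot 6^{n}}{3}.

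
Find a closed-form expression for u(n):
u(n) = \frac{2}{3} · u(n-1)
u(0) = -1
Pure geometric recurrence with ratio \frac{2}{3}.
By induction u(n) = u(0) · (\frac{2}{3})^n = - \left(\frac{2}{3}\right)^{n}.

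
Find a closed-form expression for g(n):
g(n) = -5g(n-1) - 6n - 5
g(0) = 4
First-order linear with linear forcing.
Homogeneous solution: g_h(n) = A·(-5)^n.
Try particular g_p(n) = pn + q. Substituting:
  pn + q = -5(p(n-1) + q) - 6n - 5.
Matching the n-coefficient: p = -5p - 6 ⇒ p = -1.
Matching constants: q = 5p - 5q - 5 ⇒ q = - \frac{5}{3}.
General: g(n) = A·(-5)^n - n - \frac{5}{3}.
Apply g(0) = 4: A - \frac{5}{3} = 4 ⇒ A = \frac{17}{3}.
So g(n) = \frac{17 \left(-5\right)^{n}}{3} - n - \frac{5}{3}.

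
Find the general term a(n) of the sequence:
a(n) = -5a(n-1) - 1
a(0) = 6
First-order linear non-homogeneous.
Homogeneous solution: a_h(n) = A·(-5)^n.
Try constant particular solution a_p = K: K = -5K - 1 ⇒ K = - \frac{1}{6}.
General: a(n) = A·(-5)^n - \frac{1}{6}.
Apply a(0) = 6: A - \frac{1}{6} = 6 ⇒ A = \frac{37}{6}.
So a(n) = \frac{37 \left(-5\right)^{n}}{6} - \frac{1}{6}.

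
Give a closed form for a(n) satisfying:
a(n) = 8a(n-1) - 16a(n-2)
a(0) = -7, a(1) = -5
Characteristic equation: x² - 8x + 16 = 0, which is (x - (4))².
Repeated root r = 4.
General solution: a(n) = (A + Bn)·(4)^n.
From a(0) = -7: A = -7.
From a(1) = -5: (A + B)·(4) = -5 ⇒ B = \frac{23}{4}.
So a(n) = \left(\frac{23 n}{4} - 7\right) \cdot (4)^n.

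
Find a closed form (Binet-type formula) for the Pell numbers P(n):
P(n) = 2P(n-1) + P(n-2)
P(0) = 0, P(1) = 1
This is the Pell sequence.
Characteristic equation: x² - 2x - 1 = 0; roots r₁ = 1 + \sqrt{2}, r₂ = 1 - \sqrt{2}.
General: P(n) = A·r₁^n + B·r₂^n. Solving with P(0)=0, P(1)=1 gives A = \frac{\sqrt{2}}{4}, B = - \frac{\sqrt{2}}{4}.
So P(n) = \frac{\sqrt{2} \left(- \left(1 - \sqrt{2}\right)^{n} + \left(1 + \sqrt{2}\right)^{n}\right)}{4}.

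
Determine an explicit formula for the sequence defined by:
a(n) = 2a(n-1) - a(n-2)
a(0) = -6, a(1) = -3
Characteristic equation: x² - 2x + 1 = 0, which is (x - (1))².
Repeated root r = 1.
General solution: a(n) = (A + Bn)·(1)^n.
From a(0) = -6: A = -6.
From a(1) = -3: (A + B)·(1) = -3 ⇒ B = 3.
So a(n) = \left(3 n - 6\right) \cdot (1)^n.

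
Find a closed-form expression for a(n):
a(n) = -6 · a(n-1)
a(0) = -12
Pure geometric recurrence with ratio -6.
By induction a(n) = a(0) · (-6)^n = - 12 \left(-6\right)^{n}.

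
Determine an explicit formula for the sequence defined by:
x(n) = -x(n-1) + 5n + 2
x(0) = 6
First-order linear with linear forcing.
Homogeneous solution: x_h(n) = A·(-1)^n.
Try particular x_p(n) = pn + q. Substituting:
  pn + q = -(p(n-1) + q) + 5n + 2.
Matching the n-coefficient: p = -p + 5 ⇒ p = \frac{5}{2}.
Matching constants: q = p - q + 2 ⇒ q = \frac{9}{4}.
General: x(n) = A·(-1)^n + \frac{5 n}{2} + \frac{9}{4}.
Apply x(0) = 6: A + \frac{9}{4} = 6 ⇒ A = \frac{15}{4}.
So x(n) = \frac{15 \left(-1\right)^{n}}{4} + \frac{5 n}{2} + \frac{9}{4}.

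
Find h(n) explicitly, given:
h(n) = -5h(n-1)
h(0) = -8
This is a homogeneous first-order recurrence with ratio -5.
By induction h(n) = h(0) · (-5)^n = - 8 \left(-5\right)^{n}.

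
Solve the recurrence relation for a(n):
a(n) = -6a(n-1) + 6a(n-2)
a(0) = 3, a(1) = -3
Characteristic equation: x² + 6x - 6 = 0.
Discriminant Δ = (-6)² + 4·(6) = 60.
Roots r₁,₂ = (-6 ± √60)/2, so r₁ = -3 + \sqrt{15}, r₂ = - \sqrt{15} - 3.
General solution: a(n) = A·r₁^n + B·r₂^n.
From the initial conditions, A + B = 3 and r₁A + r₂B = -3.
Since r₁ - r₂ = √60: A = (-3 - (3)r₂)/√60 = \frac{\sqrt{15}}{5} + \frac{3}{2}, and B = 3 - A = \frac{3}{2} - \frac{\sqrt{15}}{5}.
So a(n) = \left(\frac{\sqrt{15}}{5} + \frac{3}{2}\right)\left(-3 + \sqrt{15}\right)^n + \left(\frac{3}{2} - \frac{\sqrt{15}}{5}\right)\left(- \sqrt{15} - 3\right)^n.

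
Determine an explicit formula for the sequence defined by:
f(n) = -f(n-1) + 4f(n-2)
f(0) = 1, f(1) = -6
Characteristic equation: x² + x - 4 = 0.
Discriminant Δ = (-1)² + 4·(4) = 17.
Roots r₁,₂ = (-1 ± √17)/2, so r₁ = - \frac{1}{2} + \frac{\sqrt{17}}{2}, r₂ = - \frac{\sqrt{17}}{2} - \frac{1}{2}.
General solution: f(n) = A·r₁^n + B·r₂^n.
From the initial conditions, A + B = 1 and r₁A + r₂B = -6.
Since r₁ - r₂ = √17: A = (-6 - (1)r₂)/√17 = \frac{1}{2} - \frac{11 \sqrt{17}}{34}, and B = 1 - A = \frac{1}{2} + \frac{11 \sqrt{17}}{34}.
So f(n) = \left(\frac{1}{2} - \frac{11 \sqrt{17}}{34}\right)\left(- \frac{1}{2} + \frac{\sqrt{17}}{2}\right)^n + \left(\frac{1}{2} + \frac{11 \sqrt{17}}{34}\right)\left(- \frac{\sqrt{17}}{2} - \frac{1}{2}\right)^n.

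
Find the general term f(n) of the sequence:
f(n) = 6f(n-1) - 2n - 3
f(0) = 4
First-order linear with linear forcing.
Homogeneous solution: f_h(n) = A·(6)^n.
Try particular f_p(n) = pn + q. Substituting:
  pn + q = 6(p(n-1) + q) - 2n - 3.
Matching the n-coefficient: p = 6p - 2 ⇒ p = \frac{2}{5}.
Matching constants: q = -6p + 6q - 3 ⇒ q = \frac{27}{25}.
General: f(n) = A·(6)^n + \frac{2 n}{5} + \frac{27}{25}.
Apply f(0) = 4: A + \frac{27}{25} = 4 ⇒ A = \frac{73}{25}.
So f(n) = \frac{73 \cdot 6^{n}}{25} + \frac{2 n}{5} + \frac{27}{25}.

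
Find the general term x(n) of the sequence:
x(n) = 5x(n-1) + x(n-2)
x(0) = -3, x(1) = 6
Characteristic equation: x² - 5x - 1 = 0.
Discriminant Δ = (5)² + 4·(1) = 29.
Roots r₁,₂ = (5 ± √29)/2, so r₁ = \frac{5}{2} + \frac{\sqrt{29}}{2}, r₂ = \frac{5}{2} - \frac{\sqrt{29}}{2}.
General solution: x(n) = A·r₁^n + B·r₂^n.
From the initial conditions, A + B = -3 and r₁A + r₂B = 6.
Since r₁ - r₂ = √29: A = (6 - (-3)r₂)/√29 = - \frac{3}{2} + \frac{27 \sqrt{29}}{58}, and B = -3 - A = - \frac{27 \sqrt{29}}{58} - \frac{3}{2}.
So x(n) = \left(- \frac{3}{2} + \frac{27 \sqrt{29}}{58}\right)\left(\frac{5}{2} + \frac{\sqrt{29}}{2}\right)^n + \left(- \frac{27 \sqrt{29}}{58} - \frac{3}{2}\right)\left(\frac{5}{2} - \frac{\sqrt{29}}{2}\right)^n.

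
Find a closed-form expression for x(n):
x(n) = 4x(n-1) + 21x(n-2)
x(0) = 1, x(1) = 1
Characteristic equation: x² - 4x - 21 = 0, which factors as (x - (7))(x - (-3)) = 0.
Roots r₁ = 7, r₂ = -3 (distinct).
General solution: x(n) = A·(7)^n + B·(-3)^n.
From x(0) = 1: A + B = 1.
From x(1) = 1: 7A - 3B = 1.
Solving: A = \frac{2}{5}, B = \frac{3}{5}.
So x(n) = \frac{3 \left(-3\right)^{n}}{5} + \frac{2 \cdot 7^{n}}{5}.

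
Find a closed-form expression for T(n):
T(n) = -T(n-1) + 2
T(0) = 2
First-order linear non-homogeneous.
Homogeneous solution: T_h(n) = A·(-1)^n.
Try constant particular solution T_p = K: K = -K + 2 ⇒ K = 1.
General: T(n) = A·(-1)^n + 1.
Apply T(0) = 2: A + 1 = 2 ⇒ A = 1.
So T(n) = \left(-1\right)^{n} + 1.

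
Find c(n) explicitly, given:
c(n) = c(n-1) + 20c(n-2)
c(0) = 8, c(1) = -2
Characteristic equation: x² - x - 20 = 0, which factors as (x - (5))(x - (-4)) = 0.
Roots r₁ = 5, r₂ = -4 (distinct).
General solution: c(n) = A·(5)^n + B·(-4)^n.
From c(0) = 8: A + B = 8.
From c(1) = -2: 5A - 4B = -2.
Solving: A = \frac{10}{3}, B = \frac{14}{3}.
So c(n) = \frac{14 \left(-4\right)^{n}}{3} + \frac{10 \cdot 5^{n}}{3}.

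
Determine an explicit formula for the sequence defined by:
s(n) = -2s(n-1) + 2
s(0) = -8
First-order linear non-homogeneous.
Homogeneous solution: s_h(n) = A·(-2)^n.
Try constant particular solution s_p = K: K = -2K + 2 ⇒ K = \frac{2}{3}.
General: s(n) = A·(-2)^n + \frac{2}{3}.
Apply s(0) = -8: A + \frac{2}{3} = -8 ⇒ A = - \frac{26}{3}.
So s(n) = \frac{2}{3} - \frac{26 \left(-2\right)^{n}}{3}.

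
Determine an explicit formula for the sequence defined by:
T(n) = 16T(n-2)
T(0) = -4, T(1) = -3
Characteristic equation: x² - 16 = 0, which factors as (x - (-4))(x - (4)) = 0.
Roots r₁ = -4, r₂ = 4 (distinct).
General solution: T(n) = A·(-4)^n + B·(4)^n.
From T(0) = -4: A + B = -4.
From T(1) = -3: -4A + 4B = -3.
Solving: A = - \frac{13}{8}, B = - \frac{19}{8}.
So T(n) = - \frac{13 \left(-4\right)^{n}}{8} - \frac{19 \cdot 4^{n}}{8}.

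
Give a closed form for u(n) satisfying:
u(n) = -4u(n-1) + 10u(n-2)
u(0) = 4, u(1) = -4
Characteristic equation: x² + 4x - 10 = 0.
Discriminant Δ = (-4)² + 4·(10) = 56.
Roots r₁,₂ = (-4 ± √56)/2, so r₁ = -2 + \sqrt{14}, r₂ = - \sqrt{14} - 2.
General solution: u(n) = A·r₁^n + B·r₂^n.
From the initial conditions, A + B = 4 and r₁A + r₂B = -4.
Since r₁ - r₂ = √56: A = (-4 - (4)r₂)/√56 = \frac{\sqrt{14}}{7} + 2, and B = 4 - A = 2 - \frac{\sqrt{14}}{7}.
So u(n) = \left(\frac{\sqrt{14}}{7} + 2\right)\left(-2 + \sqrt{14}\right)^n + \left(2 - \frac{\sqrt{14}}{7}\right)\left(- \sqrt{14} - 2\right)^n.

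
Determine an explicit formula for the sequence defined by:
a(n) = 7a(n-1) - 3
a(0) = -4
First-order linear non-homogeneous.
Homogeneous solution: a_h(n) = A·(7)^n.
Try constant particular solution a_p = K: K = 7K - 3 ⇒ K = \frac{1}{2}.
General: a(n) = A·(7)^n + \frac{1}{2}.
Apply a(0) = -4: A + \frac{1}{2} = -4 ⇒ A = - \frac{9}{2}.
So a(n) = \frac{1}{2} - \frac{9 \cdot 7^{n}}{2}.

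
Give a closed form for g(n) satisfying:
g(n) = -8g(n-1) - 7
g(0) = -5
First-order linear non-homogeneous.
Homogeneous solution: g_h(n) = A·(-8)^n.
Try constant particular solution g_p = K: K = -8K - 7 ⇒ K = - \frac{7}{9}.
General: g(n) = A·(-8)^n - \frac{7}{9}.
Apply g(0) = -5: A - \frac{7}{9} = -5 ⇒ A = - \frac{38}{9}.
So g(n) = - \frac{38 \left(-8\right)^{n}}{9} - \frac{7}{9}.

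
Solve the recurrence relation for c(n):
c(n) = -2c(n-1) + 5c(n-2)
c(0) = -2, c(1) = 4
Characteristic equation: x² + 2x - 5 = 0.
Discriminant Δ = (-2)² + 4·(5) = 24.
Roots r₁,₂ = (-2 ± √24)/2, so r₁ = -1 + \sqrt{6}, r₂ = - \sqrt{6} - 1.
General solution: c(n) = A·r₁^n + B·r₂^n.
From the initial conditions, A + B = -2 and r₁A + r₂B = 4.
Since r₁ - r₂ = √24: A = (4 - (-2)r₂)/√24 = -1 + \frac{\sqrt{6}}{6}, and B = -2 - A = -1 - \frac{\sqrt{6}}{6}.
So c(n) = \left(-1 + \frac{\sqrt{6}}{6}\right)\left(-1 + \sqrt{6}\right)^n + \left(-1 - \frac{\sqrt{6}}{6}\right)\left(- \sqrt{6} - 1\right)^n.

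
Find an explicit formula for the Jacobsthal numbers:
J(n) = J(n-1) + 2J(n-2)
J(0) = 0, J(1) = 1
This is the Jacobsthal sequence.
Characteristic equation: x² - x - 2 = 0; roots r₁ = 2, r₂ = -1.
General: J(n) = A·r₁^n + B·r₂^n. Solving with J(0)=0, J(1)=1 gives A = \frac{1}{3}, B = - \frac{1}{3}.
So J(n) = - \frac{\left(-1\right)^{n}}{3} + \frac{2^{n}}{3}.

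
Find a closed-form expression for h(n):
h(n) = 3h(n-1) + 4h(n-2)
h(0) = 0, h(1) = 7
Characteristic equation: x² - 3x - 4 = 0, which factors as (x - (-1))(x - (4)) = 0.
Roots r₁ = -1, r₂ = 4 (distinct).
General solution: h(n) = A·(-1)^n + B·(4)^n.
From h(0) = 0: A + B = 0.
From h(1) = 7: -A + 4B = 7.
Solving: A = - \frac{7}{5}, B = \frac{7}{5}.
So h(n) = - \frac{7 \left(-1\right)^{n}}{5} + \frac{7 \cdot 4^{n}}{5}.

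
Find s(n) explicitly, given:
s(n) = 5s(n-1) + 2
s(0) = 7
First-order linear non-homogeneous.
Homogeneous solution: s_h(n) = A·(5)^n.
Try constant particular solution s_p = K: K = 5K + 2 ⇒ K = - \frac{1}{2}.
General: s(n) = A·(5)^n - \frac{1}{2}.
Apply s(0) = 7: A - \frac{1}{2} = 7 ⇒ A = \frac{15}{2}.
So s(n) = \frac{15 \cdot 5^{n}}{2} - \frac{1}{2}.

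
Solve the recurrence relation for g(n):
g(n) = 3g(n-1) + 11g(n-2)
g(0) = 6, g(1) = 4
Characteristic equation: x² - 3x - 11 = 0.
Discriminant Δ = (3)² + 4·(11) = 53.
Roots r₁,₂ = (3 ± √53)/2, so r₁ = \frac{3}{2} + \frac{\sqrt{53}}{2}, r₂ = \frac{3}{2} - \frac{\sqrt{53}}{2}.
General solution: g(n) = A·r₁^n + B·r₂^n.
From the initial conditions, A + B = 6 and r₁A + r₂B = 4.
Since r₁ - r₂ = √53: A = (4 - (6)r₂)/√53 = 3 - \frac{5 \sqrt{53}}{53}, and B = 6 - A = \frac{5 \sqrt{53}}{53} + 3.
So g(n) = \left(3 - \frac{5 \sqrt{53}}{53}\right)\left(\frac{3}{2} + \frac{\sqrt{53}}{2}\right)^n + \left(\frac{5 \sqrt{53}}{53} + 3\right)\left(\frac{3}{2} - \frac{\sqrt{53}}{2}\right)^n.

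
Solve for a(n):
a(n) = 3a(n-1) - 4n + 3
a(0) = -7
First-order linear with linear forcing.
Homogeneous solution: a_h(n) = A·(3)^n.
Try particular a_p(n) = pn + q. Substituting:
  pn + q = 3(p(n-1) + q) - 4n + 3.
Matching the n-coefficient: p = 3p - 4 ⇒ p = 2.
Matching constants: q = -3p + 3q + 3 ⇒ q = \frac{3}{2}.
General: a(n) = A·(3)^n + 2 n + \frac{3}{2}.
Apply a(0) = -7: A + \frac{3}{2} = -7 ⇒ A = - \frac{17}{2}.
So a(n) = - \frac{17 \cdot 3^{n}}{2} + 2 n + \frac{3}{2}.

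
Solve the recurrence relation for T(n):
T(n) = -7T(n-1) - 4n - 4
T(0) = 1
First-order linear with linear forcing.
Homogeneous solution: T_h(n) = A·(-7)^n.
Try particular T_p(n) = pn + q. Substituting:
  pn + q = -7(p(n-1) + q) - 4n - 4.
Matching the n-coefficient: p = -7p - 4 ⇒ p = - \frac{1}{2}.
Matching constants: q = 7p - 7q - 4 ⇒ q = - \frac{15}{16}.
General: T(n) = A·(-7)^n - \frac{n}{2} - \frac{15}{16}.
Apply T(0) = 1: A - \frac{15}{16} = 1 ⇒ A = \frac{31}{16}.
So T(n) = \frac{31 \left(-7\right)^{n}}{16} - \frac{n}{2} - \frac{15}{16}.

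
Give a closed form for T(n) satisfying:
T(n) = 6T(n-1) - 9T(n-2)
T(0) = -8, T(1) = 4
Characteristic equation: x² - 6x + 9 = 0, which is (x - (3))².
Repeated root r = 3.
General solution: T(n) = (A + Bn)·(3)^n.
From T(0) = -8: A = -8.
From T(1) = 4: (A + B)·(3) = 4 ⇒ B = \frac{28}{3}.
So T(n) = \left(\frac{28 n}{3} - 8\right) \cdot (3)^n.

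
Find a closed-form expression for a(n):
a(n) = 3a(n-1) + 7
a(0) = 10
First-order linear non-homogeneous.
Homogeneous solution: a_h(n) = A·(3)^n.
Try constant particular solution a_p = K: K = 3K + 7 ⇒ K = - \frac{7}{2}.
General: a(n) = A·(3)^n - \frac{7}{2}.
Apply a(0) = 10: A - \frac{7}{2} = 10 ⇒ A = \frac{27}{2}.
So a(n) = \frac{27 \cdot 3^{n}}{2} - \frac{7}{2}.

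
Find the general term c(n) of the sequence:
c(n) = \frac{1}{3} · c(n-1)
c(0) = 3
Pure geometric recurrence with ratio \frac{1}{3}.
By induction c(n) = c(0) · (\frac{1}{3})^n = 3 \cdot 3^{- n}.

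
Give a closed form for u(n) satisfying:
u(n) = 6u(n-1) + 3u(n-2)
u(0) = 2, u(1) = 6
Characteristic equation: x² - 6x - 3 = 0.
Discriminant Δ = (6)² + 4·(3) = 48.
Roots r₁,₂ = (6 ± √48)/2, so r₁ = 3 + 2 \sqrt{3}, r₂ = 3 - 2 \sqrt{3}.
General solution: u(n) = A·r₁^n + B·r₂^n.
From the initial conditions, A + B = 2 and r₁A + r₂B = 6.
Since r₁ - r₂ = √48: A = (6 - (2)r₂)/√48 = 1, and B = 2 - A = 1.
So u(n) = \left(1\right)\left(3 + 2 \sqrt{3}\right)^n + \left(1\right)\left(3 - 2 \sqrt{3}\right)^n.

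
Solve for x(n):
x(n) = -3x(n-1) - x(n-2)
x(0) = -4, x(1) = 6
Characteristic equation: x² + 3x + 1 = 0.
Discriminant Δ = (-3)² + 4·(-1) = 5.
Roots r₁,₂ = (-3 ± √5)/2, so r₁ = - \frac{3}{2} + \frac{\sqrt{5}}{2}, r₂ = - \frac{3}{2} - \frac{\sqrt{5}}{2}.
General solution: x(n) = A·r₁^n + B·r₂^n.
From the initial conditions, A + B = -4 and r₁A + r₂B = 6.
Since r₁ - r₂ = √5: A = (6 - (-4)r₂)/√5 = -2, and B = -4 - A = -2.
So x(n) = \left(-2\right)\left(- \frac{3}{2} + \frac{\sqrt{5}}{2}\right)^n + \left(-2\right)\left(- \frac{3}{2} - \frac{\sqrt{5}}{2}\right)^n.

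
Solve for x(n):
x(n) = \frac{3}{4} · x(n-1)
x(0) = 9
Pure geometric recurrence with ratio \frac{3}{4}.
By induction x(n) = x(0) · (\frac{3}{4})^n = 9 \left(\frac{3}{4}\right)^{n}.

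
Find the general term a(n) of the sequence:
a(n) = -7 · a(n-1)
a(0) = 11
Pure geometric recurrence with ratio -7.
By induction a(n) = a(0) · (-7)^n = 11 \left(-7\right)^{n}.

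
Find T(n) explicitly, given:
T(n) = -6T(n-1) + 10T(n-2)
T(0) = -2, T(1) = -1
Characteristic equation: x² + 6x - 10 = 0.
Discriminant Δ = (-6)² + 4·(10) = 76.
Roots r₁,₂ = (-6 ± √76)/2, so r₁ = -3 + \sqrt{19}, r₂ = - \sqrt{19} - 3.
General solution: T(n) = A·r₁^n + B·r₂^n.
From the initial conditions, A + B = -2 and r₁A + r₂B = -1.
Since r₁ - r₂ = √76: A = (-1 - (-2)r₂)/√76 = -1 - \frac{7 \sqrt{19}}{38}, and B = -2 - A = -1 + \frac{7 \sqrt{19}}{38}.
So T(n) = \left(-1 - \frac{7 \sqrt{19}}{38}\right)\left(-3 + \sqrt{19}\right)^n + \left(-1 + \frac{7 \sqrt{19}}{38}\right)\left(- \sqrt{19} - 3\right)^n.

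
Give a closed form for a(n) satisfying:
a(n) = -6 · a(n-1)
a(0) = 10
Pure geometric recurrence with ratio -6.
By induction a(n) = a(0) · (-6)^n = 10 \left(-6\right)^{n}.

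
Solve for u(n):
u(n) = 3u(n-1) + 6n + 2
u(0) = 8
First-order linear with linear forcing.
Homogeneous solution: u_h(n) = A·(3)^n.
Try particular u_p(n) = pn + q. Substituting:
  pn + q = 3(p(n-1) + q) + 6n + 2.
Matching the n-coefficient: p = 3p + 6 ⇒ p = -3.
Matching constants: q = -3p + 3q + 2 ⇒ q = - \frac{11}{2}.
General: u(n) = A·(3)^n - 3 n - \frac{11}{2}.
Apply u(0) = 8: A - \frac{11}{2} = 8 ⇒ A = \frac{27}{2}.
So u(n) = \frac{27 \cdot 3^{n}}{2} - 3 n - \frac{11}{2}.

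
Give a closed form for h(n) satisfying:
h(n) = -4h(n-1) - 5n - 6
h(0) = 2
First-order linear with linear forcing.
Homogeneous solution: h_h(n) = A·(-4)^n.
Try particular h_p(n) = pn + q. Substituting:
  pn + q = -4(p(n-1) + q) - 5n - 6.
Matching the n-coefficient: p = -4p - 5 ⇒ p = -1.
Matching constants: q = 4p - 4q - 6 ⇒ q = -2.
General: h(n) = A·(-4)^n - n - 2.
Apply h(0) = 2: A - 2 = 2 ⇒ A = 4.
So h(n) = 4 \left(-4\right)^{n} - n - 2.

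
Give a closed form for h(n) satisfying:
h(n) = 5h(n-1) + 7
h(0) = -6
First-order linear non-homogeneous.
Homogeneous solution: h_h(n) = A·(5)^n.
Try constant particular solution h_p = K: K = 5K + 7 ⇒ K = - \frac{7}{4}.
General: h(n) = A·(5)^n - \frac{7}{4}.
Apply h(0) = -6: A - \frac{7}{4} = -6 ⇒ A = - \frac{17}{4}.
So h(n) = - \frac{17 \cdot 5^{n}}{4} - \frac{7}{4}.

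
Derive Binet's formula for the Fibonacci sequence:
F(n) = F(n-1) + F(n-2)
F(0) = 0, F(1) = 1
This is the Fibonacci sequence.
Characteristic equation: x² - x - 1 = 0; roots r₁ = \frac{1}{2} + \frac{\sqrt{5}}{2}, r₂ = \frac{1}{2} - \frac{\sqrt{5}}{2}.
General: F(n) = A·r₁^n + B·r₂^n. Solving with F(0)=0, F(1)=1 gives A = \frac{\sqrt{5}}{5}, B = - \frac{\sqrt{5}}{5}.
So F(n) = \frac{2^{- n} \sqrt{5} \left(- \left(1 - \sqrt{5}\right)^{n} + \left(1 + \sqrt{5}\right)^{n}\right)}{5}.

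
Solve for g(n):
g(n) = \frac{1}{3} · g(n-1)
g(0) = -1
Pure geometric recurrence with ratio \frac{1}{3}.
By induction g(n) = g(0) · (\frac{1}{3})^n = - 3^{- n}.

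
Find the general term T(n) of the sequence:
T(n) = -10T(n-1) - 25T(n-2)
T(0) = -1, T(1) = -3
Characteristic equation: x² + 10x + 25 = 0, which is (x - (-5))².
Repeated root r = -5.
General solution: T(n) = (A + Bn)·(-5)^n.
From T(0) = -1: A = -1.
From T(1) = -3: (A + B)·(-5) = -3 ⇒ B = \frac{8}{5}.
So T(n) = \left(\frac{8 n}{5} - 1\right) \cdot (-5)^n.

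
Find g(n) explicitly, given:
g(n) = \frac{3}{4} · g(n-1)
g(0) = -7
Pure geometric recurrence with ratio \frac{3}{4}.
By induction g(n) = g(0) · (\frac{3}{4})^n = - 7 \left(\frac{3}{4}\right)^{n}.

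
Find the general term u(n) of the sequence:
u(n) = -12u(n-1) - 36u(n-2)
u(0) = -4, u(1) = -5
Characteristic equation: x² + 12x + 36 = 0, which is (x - (-6))².
Repeated root r = -6.
General solution: u(n) = (A + Bn)·(-6)^n.
From u(0) = -4: A = -4.
From u(1) = -5: (A + B)·(-6) = -5 ⇒ B = \frac{29}{6}.
So u(n) = \left(\frac{29 n}{6} - 4\right) \cdot (-6)^n.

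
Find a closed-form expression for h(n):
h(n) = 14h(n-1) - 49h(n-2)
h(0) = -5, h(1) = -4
Characteristic equation: x² - 14x + 49 = 0, which is (x - (7))².
Repeated root r = 7.
General solution: h(n) = (A + Bn)·(7)^n.
From h(0) = -5: A = -5.
From h(1) = -4: (A + B)·(7) = -4 ⇒ B = \frac{31}{7}.
So h(n) = \left(\frac{31 n}{7} - 5\right) \cdot (7)^n.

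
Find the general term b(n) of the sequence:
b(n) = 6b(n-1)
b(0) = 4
This is a homogeneous first-order recurrence with ratio 6.
By induction b(n) = b(0) · (6)^n = 4 \cdot 6^{n}.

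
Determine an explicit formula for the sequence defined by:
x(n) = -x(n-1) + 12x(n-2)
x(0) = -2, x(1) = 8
Characteristic equation: x² + x - 12 = 0, which factors as (x - (-4))(x - (3)) = 0.
Roots r₁ = -4, r₂ = 3 (distinct).
General solution: x(n) = A·(-4)^n + B·(3)^n.
From x(0) = -2: A + B = -2.
From x(1) = 8: -4A + 3B = 8.
Solving: A = -2, B = 0.
So x(n) = - 2 \left(-4\right)^{n}.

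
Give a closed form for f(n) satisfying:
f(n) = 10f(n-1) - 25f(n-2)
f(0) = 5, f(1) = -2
Characteristic equation: x² - 10x + 25 = 0, which is (x - (5))².
Repeated root r = 5.
General solution: f(n) = (A + Bn)·(5)^n.
From f(0) = 5: A = 5.
From f(1) = -2: (A + B)·(5) = -2 ⇒ B = - \frac{27}{5}.
So f(n) = \left(5 - \frac{27 n}{5}\right) \cdot (5)^n.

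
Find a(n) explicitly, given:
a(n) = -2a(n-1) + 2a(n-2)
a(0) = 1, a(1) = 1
Characteristic equation: x² + 2x - 2 = 0.
Discriminant Δ = (-2)² + 4·(2) = 12.
Roots r₁,₂ = (-2 ± √12)/2, so r₁ = -1 + \sqrt{3}, r₂ = - \sqrt{3} - 1.
General solution: a(n) = A·r₁^n + B·r₂^n.
From the initial conditions, A + B = 1 and r₁A + r₂B = 1.
Since r₁ - r₂ = √12: A = (1 - (1)r₂)/√12 = \frac{1}{2} + \frac{\sqrt{3}}{3}, and B = 1 - A = \frac{1}{2} - \frac{\sqrt{3}}{3}.
So a(n) = \left(\frac{1}{2} + \frac{\sqrt{3}}{3}\right)\left(-1 + \sqrt{3}\right)^n + \left(\frac{1}{2} - \frac{\sqrt{3}}{3}\right)\left(- \sqrt{3} - 1\right)^n.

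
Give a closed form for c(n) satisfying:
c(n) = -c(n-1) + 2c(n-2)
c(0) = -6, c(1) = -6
Characteristic equation: x² + x - 2 = 0, which factors as (x - (-2))(x - (1)) = 0.
Roots r₁ = -2, r₂ = 1 (distinct).
General solution: c(n) = A·(-2)^n + B·(1)^n.
From c(0) = -6: A + B = -6.
From c(1) = -6: -2A + B = -6.
Solving: A = 0, B = -6.
So c(n) = -6.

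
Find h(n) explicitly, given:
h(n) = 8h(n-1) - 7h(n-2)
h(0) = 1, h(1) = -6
Characteristic equation: x² - 8x + 7 = 0, which factors as (x - (1))(x - (7)) = 0.
Roots r₁ = 1, r₂ = 7 (distinct).
General solution: h(n) = A·(1)^n + B·(7)^n.
From h(0) = 1: A + B = 1.
From h(1) = -6: A + 7B = -6.
Solving: A = \frac{13}{6}, B = - \frac{7}{6}.
So h(n) = \frac{13}{6} - \frac{7 \cdot 7^{n}}{6}.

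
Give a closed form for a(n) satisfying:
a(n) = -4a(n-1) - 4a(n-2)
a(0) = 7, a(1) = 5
Characteristic equation: x² + 4x + 4 = 0, which is (x - (-2))².
Repeated root r = -2.
General solution: a(n) = (A + Bn)·(-2)^n.
From a(0) = 7: A = 7.
From a(1) = 5: (A + B)·(-2) = 5 ⇒ B = - \frac{19}{2}.
So a(n) = \left(7 - \frac{19 n}{2}\right) \cdot (-2)^n.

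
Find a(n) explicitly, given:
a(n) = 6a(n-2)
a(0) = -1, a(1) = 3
Characteristic equation: x² - 6 = 0.
Discriminant Δ = (0)² + 4·(6) = 24.
Roots r₁,₂ = (0 ± √24)/2, so r₁ = \sqrt{6}, r₂ = - \sqrt{6}.
General solution: a(n) = A·r₁^n + B·r₂^n.
From the initial conditions, A + B = -1 and r₁A + r₂B = 3.
Since r₁ - r₂ = √24: A = (3 - (-1)r₂)/√24 = - \frac{1}{2} + \frac{\sqrt{6}}{4}, and B = -1 - A = - \frac{\sqrt{6}}{4} - \frac{1}{2}.
So a(n) = \left(- \frac{1}{2} + \frac{\sqrt{6}}{4}\right)\left(\sqrt{6}\right)^n + \left(- \frac{\sqrt{6}}{4} - \frac{1}{2}\right)\left(- \sqrt{6}\right)^n.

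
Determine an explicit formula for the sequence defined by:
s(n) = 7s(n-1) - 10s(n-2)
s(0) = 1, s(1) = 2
Characteristic equation: x² - 7x + 10 = 0, which factors as (x - (5))(x - (2)) = 0.
Roots r₁ = 5, r₂ = 2 (distinct).
General solution: s(n) = A·(5)^n + B·(2)^n.
From s(0) = 1: A + B = 1.
From s(1) = 2: 5A + 2B = 2.
Solving: A = 0, B = 1.
So s(n) = 2^{n}.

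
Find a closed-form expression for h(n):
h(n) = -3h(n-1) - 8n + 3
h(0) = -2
First-order linear with linear forcing.
Homogeneous solution: h_h(n) = A·(-3)^n.
Try particular h_p(n) = pn + q. Substituting:
  pn + q = -3(p(n-1) + q) - 8n + 3.
Matching the n-coefficient: p = -3p - 8 ⇒ p = -2.
Matching constants: q = 3p - 3q + 3 ⇒ q = - \frac{3}{4}.
General: h(n) = A·(-3)^n - 2 n - \frac{3}{4}.
Apply h(0) = -2: A - \frac{3}{4} = -2 ⇒ A = - \frac{5}{4}.
So h(n) = - \frac{5 \left(-3\right)^{n}}{4} - 2 n - \frac{3}{4}.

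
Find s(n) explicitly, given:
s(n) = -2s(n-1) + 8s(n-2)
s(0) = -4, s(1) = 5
Characteristic equation: x² + 2x - 8 = 0, which factors as (x - (2))(x - (-4)) = 0.
Roots r₁ = 2, r₂ = -4 (distinct).
General solution: s(n) = A·(2)^n + B·(-4)^n.
From s(0) = -4: A + B = -4.
From s(1) = 5: 2A - 4B = 5.
Solving: A = - \frac{11}{6}, B = - \frac{13}{6}.
So s(n) = - \frac{13 \left(-4\right)^{n}}{6} - \frac{11 \cdot 2^{n}}{6}.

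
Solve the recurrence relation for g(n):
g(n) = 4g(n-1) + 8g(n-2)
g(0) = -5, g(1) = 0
Characteristic equation: x² - 4x - 8 = 0.
Discriminant Δ = (4)² + 4·(8) = 48.
Roots r₁,₂ = (4 ± √48)/2, so r₁ = 2 + 2 \sqrt{3}, r₂ = 2 - 2 \sqrt{3}.
General solution: g(n) = A·r₁^n + B·r₂^n.
From the initial conditions, A + B = -5 and r₁A + r₂B = 0.
Since r₁ - r₂ = √48: A = (0 - (-5)r₂)/√48 = - \frac{5}{2} + \frac{5 \sqrt{3}}{6}, and B = -5 - A = - \frac{5}{2} - \frac{5 \sqrt{3}}{6}.
So g(n) = \left(- \frac{5}{2} + \frac{5 \sqrt{3}}{6}\right)\left(2 + 2 \sqrt{3}\right)^n + \left(- \frac{5}{2} - \frac{5 \sqrt{3}}{6}\right)\left(2 - 2 \sqrt{3}\right)^n.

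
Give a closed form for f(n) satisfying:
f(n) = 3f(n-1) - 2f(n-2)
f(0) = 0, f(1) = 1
Characteristic equation: x² - 3x + 2 = 0, which factors as (x - (2))(x - (1)) = 0.
Roots r₁ = 2, r₂ = 1 (distinct).
General solution: f(n) = A·(2)^n + B·(1)^n.
From f(0) = 0: A + B = 0.
From f(1) = 1: 2A + B = 1.
Solving: A = 1, B = -1.
So f(n) = 2^{n} - 1.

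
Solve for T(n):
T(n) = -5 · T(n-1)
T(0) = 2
Pure geometric recurrence with ratio -5.
By induction T(n) = T(0) · (-5)^n = 2 \left(-5\right)^{n}.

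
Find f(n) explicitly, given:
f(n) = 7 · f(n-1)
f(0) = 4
Pure geometric recurrence with ratio 7.
By induction f(n) = f(0) · (7)^n = 4 \cdot 7^{n}.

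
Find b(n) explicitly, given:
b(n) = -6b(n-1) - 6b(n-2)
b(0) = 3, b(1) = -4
Characteristic equation: x² + 6x + 6 = 0.
Discriminant Δ = (-6)² + 4·(-6) = 12.
Roots r₁,₂ = (-6 ± √12)/2, so r₁ = -3 + \sqrt{3}, r₂ = -3 - \sqrt{3}.
General solution: b(n) = A·r₁^n + B·r₂^n.
From the initial conditions, A + B = 3 and r₁A + r₂B = -4.
Since r₁ - r₂ = √12: A = (-4 - (3)r₂)/√12 = \frac{5 \sqrt{3}}{6} + \frac{3}{2}, and B = 3 - A = \frac{3}{2} - \frac{5 \sqrt{3}}{6}.
So b(n) = \left(\frac{5 \sqrt{3}}{6} + \frac{3}{2}\right)\left(-3 + \sqrt{3}\right)^n + \left(\frac{3}{2} - \frac{5 \sqrt{3}}{6}\right)\left(-3 - \sqrt{3}\right)^n.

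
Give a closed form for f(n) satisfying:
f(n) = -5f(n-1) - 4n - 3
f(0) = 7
First-order linear with linear forcing.
Homogeneous solution: f_h(n) = A·(-5)^n.
Try particular f_p(n) = pn + q. Substituting:
  pn + q = -5(p(n-1) + q) - 4n - 3.
Matching the n-coefficient: p = -5p - 4 ⇒ p = - \frac{2}{3}.
Matching constants: q = 5p - 5q - 3 ⇒ q = - \frac{19}{18}.
General: f(n) = A·(-5)^n - \frac{2 n}{3} - \frac{19}{18}.
Apply f(0) = 7: A - \frac{19}{18} = 7 ⇒ A = \frac{145}{18}.
So f(n) = \frac{145 \left(-5\right)^{n}}{18} - \frac{2 n}{3} - \frac{19}{18}.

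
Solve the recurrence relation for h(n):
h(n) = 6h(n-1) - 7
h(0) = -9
First-order linear non-homogeneous.
Homogeneous solution: h_h(n) = A·(6)^n.
Try constant particular solution h_p = K: K = 6K - 7 ⇒ K = \frac{7}{5}.
General: h(n) = A·(6)^n + \frac{7}{5}.
Apply h(0) = -9: A + \frac{7}{5} = -9 ⇒ A = - \frac{52}{5}.
So h(n) = \frac{7}{5} - \frac{52 \cdot 6^{n}}{5}.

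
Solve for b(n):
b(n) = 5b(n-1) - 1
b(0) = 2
First-order linear non-homogeneous.
Homogeneous solution: b_h(n) = A·(5)^n.
Try constant particular solution b_p = K: K = 5K - 1 ⇒ K = \frac{1}{4}.
General: b(n) = A·(5)^n + \frac{1}{4}.
Apply b(0) = 2: A + \frac{1}{4} = 2 ⇒ A = \frac{7}{4}.
So b(n) = \frac{7 \cdot 5^{n}}{4} + \frac{1}{4}.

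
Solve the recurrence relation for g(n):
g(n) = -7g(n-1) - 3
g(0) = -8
First-order linear non-homogeneous.
Homogeneous solution: g_h(n) = A·(-7)^n.
Try constant particular solution g_p = K: K = -7K - 3 ⇒ K = - \frac{3}{8}.
General: g(n) = A·(-7)^n - \frac{3}{8}.
Apply g(0) = -8: A - \frac{3}{8} = -8 ⇒ A = - \frac{61}{8}.
So g(n) = - \frac{61 \left(-7\right)^{n}}{8} - \frac{3}{8}.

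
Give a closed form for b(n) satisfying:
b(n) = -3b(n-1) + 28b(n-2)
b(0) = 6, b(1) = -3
Characteristic equation: x² + 3x - 28 = 0, which factors as (x - (-7))(x - (4)) = 0.
Roots r₁ = -7, r₂ = 4 (distinct).
General solution: b(n) = A·(-7)^n + B·(4)^n.
From b(0) = 6: A + B = 6.
From b(1) = -3: -7A + 4B = -3.
Solving: A = \frac{27}{11}, B = \frac{39}{11}.
So b(n) = \frac{27 \left(-7\right)^{n}}{11} + \frac{39 \cdot 4^{n}}{11}.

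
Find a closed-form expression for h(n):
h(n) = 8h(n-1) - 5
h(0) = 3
First-order linear non-homogeneous.
Homogeneous solution: h_h(n) = A·(8)^n.
Try constant particular solution h_p = K: K = 8K - 5 ⇒ K = \frac{5}{7}.
General: h(n) = A·(8)^n + \frac{5}{7}.
Apply h(0) = 3: A + \frac{5}{7} = 3 ⇒ A = \frac{16}{7}.
So h(n) = \frac{16 \cdot 8^{n}}{7} + \frac{5}{7}.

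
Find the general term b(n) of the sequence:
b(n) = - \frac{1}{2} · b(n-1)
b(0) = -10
Pure geometric recurrence with ratio - \frac{1}{2}.
By induction b(n) = b(0) · (- \frac{1}{2})^n = - 10 \left(- \frac{1}{2}\right)^{n}.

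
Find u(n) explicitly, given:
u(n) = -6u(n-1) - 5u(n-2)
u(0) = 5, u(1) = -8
Characteristic equation: x² + 6x + 5 = 0, which factors as (x - (-1))(x - (-5)) = 0.
Roots r₁ = -1, r₂ = -5 (distinct).
General solution: u(n) = A·(-1)^n + B·(-5)^n.
From u(0) = 5: A + B = 5.
From u(1) = -8: -A - 5B = -8.
Solving: A = \frac{17}{4}, B = \frac{3}{4}.
So u(n) = \frac{17 \left(-1\right)^{n}}{4} + \frac{3 \left(-5\right)^{n}}{4}.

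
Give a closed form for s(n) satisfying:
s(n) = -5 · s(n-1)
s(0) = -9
Pure geometric recurrence with ratio -5.
By induction s(n) = s(0) · (-5)^n = - 9 \left(-5\right)^{n}.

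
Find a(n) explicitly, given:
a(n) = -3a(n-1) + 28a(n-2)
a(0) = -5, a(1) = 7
Characteristic equation: x² + 3x - 28 = 0, which factors as (x - (-7))(x - (4)) = 0.
Roots r₁ = -7, r₂ = 4 (distinct).
General solution: a(n) = A·(-7)^n + B·(4)^n.
From a(0) = -5: A + B = -5.
From a(1) = 7: -7A + 4B = 7.
Solving: A = - \frac{27}{11}, B = - \frac{28}{11}.
So a(n) = - \frac{27 \left(-7\right)^{n}}{11} - \frac{28 \cdot 4^{n}}{11}.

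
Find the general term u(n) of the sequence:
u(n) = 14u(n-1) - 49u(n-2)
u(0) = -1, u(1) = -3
Characteristic equation: x² - 14x + 49 = 0, which is (x - (7))².
Repeated root r = 7.
General solution: u(n) = (A + Bn)·(7)^n.
From u(0) = -1: A = -1.
From u(1) = -3: (A + B)·(7) = -3 ⇒ B = \frac{4}{7}.
So u(n) = \left(\frac{4 n}{7} - 1\right) \cdot (7)^n.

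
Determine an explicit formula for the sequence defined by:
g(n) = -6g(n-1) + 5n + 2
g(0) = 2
First-order linear with linear forcing.
Homogeneous solution: g_h(n) = A·(-6)^n.
Try particular g_p(n) = pn + q. Substituting:
  pn + q = -6(p(n-1) + q) + 5n + 2.
Matching the n-coefficient: p = -6p + 5 ⇒ p = \frac{5}{7}.
Matching constants: q = 6p - 6q + 2 ⇒ q = \frac{44}{49}.
General: g(n) = A·(-6)^n + \frac{5 n}{7} + \frac{44}{49}.
Apply g(0) = 2: A + \frac{44}{49} = 2 ⇒ A = \frac{54}{49}.
So g(n) = \frac{54 \left(-6\right)^{n}}{49} + \frac{5 n}{7} + \frac{44}{49}.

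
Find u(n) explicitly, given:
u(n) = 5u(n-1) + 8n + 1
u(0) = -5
First-order linear with linear forcing.
Homogeneous solution: u_h(n) = A·(5)^n.
Try particular u_p(n) = pn + q. Substituting:
  pn + q = 5(p(n-1) + q) + 8n + 1.
Matching the n-coefficient: p = 5p + 8 ⇒ p = -2.
Matching constants: q = -5p + 5q + 1 ⇒ q = - \frac{11}{4}.
General: u(n) = A·(5)^n - 2 n - \frac{11}{4}.
Apply u(0) = -5: A - \frac{11}{4} = -5 ⇒ A = - \frac{9}{4}.
So u(n) = - \frac{9 \cdot 5^{n}}{4} - 2 n - \frac{11}{4}.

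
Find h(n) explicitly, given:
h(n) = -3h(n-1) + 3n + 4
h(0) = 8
First-order linear with linear forcing.
Homogeneous solution: h_h(n) = A·(-3)^n.
Try particular h_p(n) = pn + q. Substituting:
  pn + q = -3(p(n-1) + q) + 3n + 4.
Matching the n-coefficient: p = -3p + 3 ⇒ p = \frac{3}{4}.
Matching constants: q = 3p - 3q + 4 ⇒ q = \frac{25}{16}.
General: h(n) = A·(-3)^n + \frac{3 n}{4} + \frac{25}{16}.
Apply h(0) = 8: A + \frac{25}{16} = 8 ⇒ A = \frac{103}{16}.
So h(n) = \frac{103 \left(-3\right)^{n}}{16} + \frac{3 n}{4} + \frac{25}{16}.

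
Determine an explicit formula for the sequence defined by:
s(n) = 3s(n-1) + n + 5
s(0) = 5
First-order linear with linear forcing.
Homogeneous solution: s_h(n) = A·(3)^n.
Try particular s_p(n) = pn + q. Substituting:
  pn + q = 3(p(n-1) + q) + n + 5.
Matching the n-coefficient: p = 3p + 1 ⇒ p = - \frac{1}{2}.
Matching constants: q = -3p + 3q + 5 ⇒ q = - \frac{13}{4}.
General: s(n) = A·(3)^n - \frac{n}{2} - \frac{13}{4}.
Apply s(0) = 5: A - \frac{13}{4} = 5 ⇒ A = \frac{33}{4}.
So s(n) = \frac{33 \cdot 3^{n}}{4} - \frac{n}{2} - \frac{13}{4}.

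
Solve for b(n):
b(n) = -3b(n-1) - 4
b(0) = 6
First-order linear non-homogeneous.
Homogeneous solution: b_h(n) = A·(-3)^n.
Try constant particular solution b_p = K: K = -3K - 4 ⇒ K = -1.
General: b(n) = A·(-3)^n - 1.
Apply b(0) = 6: A - 1 = 6 ⇒ A = 7.
So b(n) = 7 \left(-3\right)^{n} - 1.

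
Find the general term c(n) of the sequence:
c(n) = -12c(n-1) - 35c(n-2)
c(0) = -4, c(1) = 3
Characteristic equation: x² + 12x + 35 = 0, which factors as (x - (-5))(x - (-7)) = 0.
Roots r₁ = -5, r₂ = -7 (distinct).
General solution: c(n) = A·(-5)^n + B·(-7)^n.
From c(0) = -4: A + B = -4.
From c(1) = 3: -5A - 7B = 3.
Solving: A = - \frac{25}{2}, B = \frac{17}{2}.
So c(n) = - \frac{25 \left(-5\right)^{n}}{2} + \frac{17 \left(-7\right)^{n}}{2}.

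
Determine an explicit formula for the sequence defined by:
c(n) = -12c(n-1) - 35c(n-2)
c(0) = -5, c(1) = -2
Characteristic equation: x² + 12x + 35 = 0, which factors as (x - (-5))(x - (-7)) = 0.
Roots r₁ = -5, r₂ = -7 (distinct).
General solution: c(n) = A·(-5)^n + B·(-7)^n.
From c(0) = -5: A + B = -5.
From c(1) = -2: -5A - 7B = -2.
Solving: A = - \frac{37}{2}, B = \frac{27}{2}.
So c(n) = - \frac{37 \left(-5\right)^{n}}{2} + \frac{27 \left(-7\right)^{n}}{2}.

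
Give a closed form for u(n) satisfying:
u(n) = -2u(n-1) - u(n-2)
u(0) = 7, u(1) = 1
Characteristic equation: x² + 2x + 1 = 0, which is (x - (-1))².
Repeated root r = -1.
General solution: u(n) = (A + Bn)·(-1)^n.
From u(0) = 7: A = 7.
From u(1) = 1: (A + B)·(-1) = 1 ⇒ B = -8.
So u(n) = \left(7 - 8 n\right) \cdot (-1)^n.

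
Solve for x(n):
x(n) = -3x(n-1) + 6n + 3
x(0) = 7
First-order linear with linear forcing.
Homogeneous solution: x_h(n) = A·(-3)^n.
Try particular x_p(n) = pn + q. Substituting:
  pn + q = -3(p(n-1) + q) + 6n + 3.
Matching the n-coefficient: p = -3p + 6 ⇒ p = \frac{3}{2}.
Matching constants: q = 3p - 3q + 3 ⇒ q = \frac{15}{8}.
General: x(n) = A·(-3)^n + \frac{3 n}{2} + \frac{15}{8}.
Apply x(0) = 7: A + \frac{15}{8} = 7 ⇒ A = \frac{41}{8}.
So x(n) = \frac{41 \left(-3\right)^{n}}{8} + \frac{3 n}{2} + \frac{15}{8}.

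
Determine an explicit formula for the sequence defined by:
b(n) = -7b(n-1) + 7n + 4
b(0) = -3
First-order linear with linear forcing.
Homogeneous solution: b_h(n) = A·(-7)^n.
Try particular b_p(n) = pn + q. Substituting:
  pn + q = -7(p(n-1) + q) + 7n + 4.
Matching the n-coefficient: p = -7p + 7 ⇒ p = \frac{7}{8}.
Matching constants: q = 7p - 7q + 4 ⇒ q = \frac{81}{64}.
General: b(n) = A·(-7)^n + \frac{7 n}{8} + \frac{81}{64}.
Apply b(0) = -3: A + \frac{81}{64} = -3 ⇒ A = - \frac{273}{64}.
So b(n) = - \frac{273 \left(-7\right)^{n}}{64} + \frac{7 n}{8} + \frac{81}{64}.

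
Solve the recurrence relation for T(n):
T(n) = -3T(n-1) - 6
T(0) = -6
First-order linear non-homogeneous.
Homogeneous solution: T_h(n) = A·(-3)^n.
Try constant particular solution T_p = K: K = -3K - 6 ⇒ K = - \frac{3}{2}.
General: T(n) = A·(-3)^n - \frac{3}{2}.
Apply T(0) = -6: A - \frac{3}{2} = -6 ⇒ A = - \frac{9}{2}.
So T(n) = - \frac{9 \left(-3\right)^{n}}{2} - \frac{3}{2}.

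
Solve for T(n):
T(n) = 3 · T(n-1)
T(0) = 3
Pure geometric recurrence with ratio 3.
By induction T(n) = T(0) · (3)^n = 3 \cdot 3^{n}.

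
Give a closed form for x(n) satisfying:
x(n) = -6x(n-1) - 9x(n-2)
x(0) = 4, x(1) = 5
Characteristic equation: x² + 6x + 9 = 0, which is (x - (-3))².
Repeated root r = -3.
General solution: x(n) = (A + Bn)·(-3)^n.
From x(0) = 4: A = 4.
From x(1) = 5: (A + B)·(-3) = 5 ⇒ B = - \frac{17}{3}.
So x(n) = \left(4 - \frac{17 n}{3}\right) \cdot (-3)^n.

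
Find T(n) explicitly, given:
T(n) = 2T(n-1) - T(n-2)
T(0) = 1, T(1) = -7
Characteristic equation: x² - 2x + 1 = 0, which is (x - (1))².
Repeated root r = 1.
General solution: T(n) = (A + Bn)·(1)^n.
From T(0) = 1: A = 1.
From T(1) = -7: (A + B)·(1) = -7 ⇒ B = -8.
So T(n) = \left(1 - 8 n\right) \cdot (1)^n.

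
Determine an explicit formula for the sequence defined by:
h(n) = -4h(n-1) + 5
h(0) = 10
First-order linear non-homogeneous.
Homogeneous solution: h_h(n) = A·(-4)^n.
Try constant particular solution h_p = K: K = -4K + 5 ⇒ K = 1.
General: h(n) = A·(-4)^n + 1.
Apply h(0) = 10: A + 1 = 10 ⇒ A = 9.
So h(n) = 9 \left(-4\right)^{n} + 1.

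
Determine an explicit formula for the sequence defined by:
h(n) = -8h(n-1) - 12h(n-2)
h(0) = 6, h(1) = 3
Characteristic equation: x² + 8x + 12 = 0, which factors as (x - (-6))(x - (-2)) = 0.
Roots r₁ = -6, r₂ = -2 (distinct).
General solution: h(n) = A·(-6)^n + B·(-2)^n.
From h(0) = 6: A + B = 6.
From h(1) = 3: -6A - 2B = 3.
Solving: A = - \frac{15}{4}, B = \frac{39}{4}.
So h(n) = \frac{39 \left(-2\right)^{n}}{4} - \frac{15 \left(-6\right)^{n}}{4}.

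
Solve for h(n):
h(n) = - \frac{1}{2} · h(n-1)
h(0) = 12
Pure geometric recurrence with ratio - \frac{1}{2}.
By induction h(n) = h(0) · (- \frac{1}{2})^n = 12 \left(- \frac{1}{2}\right)^{n}.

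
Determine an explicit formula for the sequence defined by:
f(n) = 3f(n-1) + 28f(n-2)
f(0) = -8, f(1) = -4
Characteristic equation: x² - 3x - 28 = 0, which factors as (x - (7))(x - (-4)) = 0.
Roots r₁ = 7, r₂ = -4 (distinct).
General solution: f(n) = A·(7)^n + B·(-4)^n.
From f(0) = -8: A + B = -8.
From f(1) = -4: 7A - 4B = -4.
Solving: A = - \frac{36}{11}, B = - \frac{52}{11}.
So f(n) = - \frac{52 \left(-4\right)^{n}}{11} - \frac{36 \cdot 7^{n}}{11}.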